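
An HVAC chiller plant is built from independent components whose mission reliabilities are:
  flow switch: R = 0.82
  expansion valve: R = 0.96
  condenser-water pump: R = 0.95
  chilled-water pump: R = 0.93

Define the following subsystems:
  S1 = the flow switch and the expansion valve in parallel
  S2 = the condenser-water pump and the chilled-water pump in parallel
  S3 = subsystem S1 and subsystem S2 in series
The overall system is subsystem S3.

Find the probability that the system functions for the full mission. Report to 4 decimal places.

0.9893

Parallel (flow switch and expansion valve): 1 − (1 − 0.820000)(1 − 0.960000) = 0.992800
Parallel (condenser-water pump and chilled-water pump): 1 − (1 − 0.950000)(1 − 0.930000) = 0.996500
Series ([0.992800] and [0.996500]): 0.992800 × 0.996500 = 0.9893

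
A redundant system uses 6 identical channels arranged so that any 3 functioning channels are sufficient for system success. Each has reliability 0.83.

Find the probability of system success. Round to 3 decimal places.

R = Σ_{i=3}^{6} C(6,i) p^i (1−p)^{6−i} with p = 0.83
C(6,3)·0.83^3·0.17^3 = 0.05618
C(6,4)·0.83^4·0.17^2 = 0.20573
C(6,5)·0.83^5·0.17^1 = 0.40178
C(6,6)·0.83^6·0.17^0 = 0.32694
Sum = 0.991

0.991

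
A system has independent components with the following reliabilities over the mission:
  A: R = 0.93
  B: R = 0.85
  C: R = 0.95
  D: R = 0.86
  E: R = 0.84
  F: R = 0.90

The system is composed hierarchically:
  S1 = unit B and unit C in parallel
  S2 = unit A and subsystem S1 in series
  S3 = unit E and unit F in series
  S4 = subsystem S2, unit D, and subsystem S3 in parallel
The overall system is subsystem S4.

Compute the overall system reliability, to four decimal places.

Parallel (B and C): 1 − (1 − 0.850000)(1 − 0.950000) = 0.992500
Series (A and [0.992500]): 0.930000 × 0.992500 = 0.923025
Series (E and F): 0.840000 × 0.900000 = 0.756000
Parallel ([0.923025], D, and [0.756000]): 1 − (1 − 0.923025)(1 − 0.860000)(1 − 0.756000) = 0.9974

0.9974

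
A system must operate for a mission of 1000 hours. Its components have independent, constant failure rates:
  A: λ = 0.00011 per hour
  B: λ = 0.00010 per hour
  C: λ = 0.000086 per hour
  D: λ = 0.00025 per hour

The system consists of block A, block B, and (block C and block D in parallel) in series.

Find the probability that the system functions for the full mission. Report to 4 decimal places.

R(A) = exp(−0.00011 × 1000) = 0.895834
R(B) = exp(−0.00010 × 1000) = 0.904837
R(C) = exp(−0.000086 × 1000) = 0.917594
R(D) = exp(−0.00025 × 1000) = 0.778801
Parallel (C and D): 1 − (1 − 0.917594)(1 − 0.778801) = 0.981772
Series (A, B, and [0.981772]): 0.895834 × 0.904837 × 0.981772 = 0.7958

0.7958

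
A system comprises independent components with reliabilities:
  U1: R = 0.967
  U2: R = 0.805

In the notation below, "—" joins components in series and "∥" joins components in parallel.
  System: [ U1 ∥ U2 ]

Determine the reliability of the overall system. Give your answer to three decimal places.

Parallel (U1 and U2): 1 − (1 − 0.96700)(1 − 0.80500) = 0.994

0.994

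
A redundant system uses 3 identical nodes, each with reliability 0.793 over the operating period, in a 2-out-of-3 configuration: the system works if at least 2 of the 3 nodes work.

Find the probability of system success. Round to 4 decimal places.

0.8892

R = Σ_{i=2}^{3} C(3,i) p^i (1−p)^{3−i} with p = 0.793
C(3,2)·0.793^2·0.207^1 = 0.390515
C(3,3)·0.793^3·0.207^0 = 0.498677
Sum = 0.8892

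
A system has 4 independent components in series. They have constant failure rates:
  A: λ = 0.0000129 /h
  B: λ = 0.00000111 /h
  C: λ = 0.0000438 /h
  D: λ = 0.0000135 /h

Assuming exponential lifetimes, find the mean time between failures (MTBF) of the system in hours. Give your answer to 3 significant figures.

14000

Series of exponential components: λ_sys = Σ λ_i
λ_sys = 0.0000129 + 0.00000111 + 0.0000438 + 0.0000135 = 7.1310e-05 /h
MTBF = 1 / λ_sys = 14000 h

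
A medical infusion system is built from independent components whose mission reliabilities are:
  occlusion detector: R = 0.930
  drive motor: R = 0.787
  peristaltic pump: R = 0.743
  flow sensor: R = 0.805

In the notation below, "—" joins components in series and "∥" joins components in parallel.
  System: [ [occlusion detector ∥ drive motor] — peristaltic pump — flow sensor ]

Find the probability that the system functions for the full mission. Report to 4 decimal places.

Parallel (occlusion detector and drive motor): 1 − (1 − 0.930000)(1 − 0.787000) = 0.985090
Series ([0.985090], peristaltic pump, and flow sensor): 0.985090 × 0.743000 × 0.805000 = 0.5892

0.5892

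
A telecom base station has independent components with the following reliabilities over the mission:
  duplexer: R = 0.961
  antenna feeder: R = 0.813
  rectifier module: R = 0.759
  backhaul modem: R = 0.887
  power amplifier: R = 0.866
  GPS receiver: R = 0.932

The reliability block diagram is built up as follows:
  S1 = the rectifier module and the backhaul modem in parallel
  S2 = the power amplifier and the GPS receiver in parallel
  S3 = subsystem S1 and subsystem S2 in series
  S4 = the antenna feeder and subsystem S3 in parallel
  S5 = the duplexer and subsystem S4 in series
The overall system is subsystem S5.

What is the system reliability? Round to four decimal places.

0.9545

Parallel (rectifier module and backhaul modem): 1 − (1 − 0.759000)(1 − 0.887000) = 0.972767
Parallel (power amplifier and GPS receiver): 1 − (1 − 0.866000)(1 − 0.932000) = 0.990888
Series ([0.972767] and [0.990888]): 0.972767 × 0.990888 = 0.963903
Parallel (antenna feeder and [0.963903]): 1 − (1 − 0.813000)(1 − 0.963903) = 0.993250
Series (duplexer and [0.993250]): 0.961000 × 0.993250 = 0.9545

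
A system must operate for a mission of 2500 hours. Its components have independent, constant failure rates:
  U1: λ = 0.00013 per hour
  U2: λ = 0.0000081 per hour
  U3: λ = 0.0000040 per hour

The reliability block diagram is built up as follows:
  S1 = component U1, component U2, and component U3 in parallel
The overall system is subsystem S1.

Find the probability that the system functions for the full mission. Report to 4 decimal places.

0.9999

R(U1) = exp(−0.00013 × 2500) = 0.722527
R(U2) = exp(−0.0000081 × 2500) = 0.979954
R(U3) = exp(−0.0000040 × 2500) = 0.990050
Parallel (U1, U2, and U3): 1 − (1 − 0.722527)(1 − 0.979954)(1 − 0.990050) = 0.9999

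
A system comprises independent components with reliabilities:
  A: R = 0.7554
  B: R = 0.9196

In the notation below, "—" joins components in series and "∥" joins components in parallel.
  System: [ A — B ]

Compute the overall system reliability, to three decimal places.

0.695

Series (A and B): 0.75540 × 0.91960 = 0.695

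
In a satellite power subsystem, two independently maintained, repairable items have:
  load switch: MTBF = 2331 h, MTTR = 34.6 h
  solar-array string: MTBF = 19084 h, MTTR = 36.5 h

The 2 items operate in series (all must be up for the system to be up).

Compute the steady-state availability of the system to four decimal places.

A(load switch) = MTBF/(MTBF+MTTR) = 2331/(2331+34.6) = 0.985374
A(solar-array string) = MTBF/(MTBF+MTTR) = 19084/(19084+36.5) = 0.998091
Series availability: 0.985374 × 0.998091 = 0.9835

0.9835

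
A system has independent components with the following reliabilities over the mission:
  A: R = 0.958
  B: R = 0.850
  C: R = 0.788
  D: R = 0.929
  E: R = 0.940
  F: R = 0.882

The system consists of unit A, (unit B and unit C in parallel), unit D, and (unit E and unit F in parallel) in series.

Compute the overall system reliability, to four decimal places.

Parallel (B and C): 1 − (1 − 0.850000)(1 − 0.788000) = 0.968200
Parallel (E and F): 1 − (1 − 0.940000)(1 − 0.882000) = 0.992920
Series (A, [0.968200], D, and [0.992920]): 0.958000 × 0.968200 × 0.929000 × 0.992920 = 0.8556

0.8556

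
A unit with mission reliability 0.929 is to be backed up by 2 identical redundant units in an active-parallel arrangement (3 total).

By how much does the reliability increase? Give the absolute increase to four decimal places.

0.0706

R_before = 0.929
R_after = 1 − (1 − 0.929)^3 = 0.9996
ΔR = 0.9996 − 0.929 = 0.0706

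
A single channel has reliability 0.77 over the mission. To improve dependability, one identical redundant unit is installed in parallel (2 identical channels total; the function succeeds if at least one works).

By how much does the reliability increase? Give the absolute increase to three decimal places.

R_before = 0.77
R_after = 1 − (1 − 0.77)^2 = 0.947
ΔR = 0.947 − 0.77 = 0.177

0.177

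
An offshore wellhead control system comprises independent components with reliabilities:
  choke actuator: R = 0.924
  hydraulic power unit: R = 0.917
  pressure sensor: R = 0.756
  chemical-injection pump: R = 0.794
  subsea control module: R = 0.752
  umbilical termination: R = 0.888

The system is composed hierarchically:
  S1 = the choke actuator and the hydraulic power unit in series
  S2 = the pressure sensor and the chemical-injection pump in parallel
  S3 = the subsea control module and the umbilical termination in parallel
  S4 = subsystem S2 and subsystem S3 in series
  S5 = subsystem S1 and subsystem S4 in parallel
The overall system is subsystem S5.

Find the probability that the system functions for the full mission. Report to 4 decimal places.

0.9883

Series (choke actuator and hydraulic power unit): 0.924000 × 0.917000 = 0.847308
Parallel (pressure sensor and chemical-injection pump): 1 − (1 − 0.756000)(1 − 0.794000) = 0.949736
Parallel (subsea control module and umbilical termination): 1 − (1 − 0.752000)(1 − 0.888000) = 0.972224
Series ([0.949736] and [0.972224]): 0.949736 × 0.972224 = 0.923356
Parallel ([0.847308] and [0.923356]): 1 − (1 − 0.847308)(1 − 0.923356) = 0.9883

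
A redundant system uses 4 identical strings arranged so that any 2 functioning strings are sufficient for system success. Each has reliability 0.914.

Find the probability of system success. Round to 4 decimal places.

R = Σ_{i=2}^{4} C(4,i) p^i (1−p)^{4−i} with p = 0.914
C(4,2)·0.914^2·0.086^2 = 0.037072
C(4,3)·0.914^3·0.086^1 = 0.262662
C(4,4)·0.914^4·0.086^0 = 0.697886
Sum = 0.9976

0.9976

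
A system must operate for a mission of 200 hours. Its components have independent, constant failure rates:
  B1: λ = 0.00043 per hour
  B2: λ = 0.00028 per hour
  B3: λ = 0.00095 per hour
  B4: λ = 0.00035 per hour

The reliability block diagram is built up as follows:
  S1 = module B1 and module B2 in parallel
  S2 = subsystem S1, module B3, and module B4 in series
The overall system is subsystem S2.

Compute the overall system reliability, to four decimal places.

R(B1) = exp(−0.00043 × 200) = 0.917594
R(B2) = exp(−0.00028 × 200) = 0.945539
R(B3) = exp(−0.00095 × 200) = 0.826959
R(B4) = exp(−0.00035 × 200) = 0.932394
Parallel (B1 and B2): 1 − (1 − 0.917594)(1 − 0.945539) = 0.995512
Series ([0.995512], B3, and B4): 0.995512 × 0.826959 × 0.932394 = 0.7676

0.7676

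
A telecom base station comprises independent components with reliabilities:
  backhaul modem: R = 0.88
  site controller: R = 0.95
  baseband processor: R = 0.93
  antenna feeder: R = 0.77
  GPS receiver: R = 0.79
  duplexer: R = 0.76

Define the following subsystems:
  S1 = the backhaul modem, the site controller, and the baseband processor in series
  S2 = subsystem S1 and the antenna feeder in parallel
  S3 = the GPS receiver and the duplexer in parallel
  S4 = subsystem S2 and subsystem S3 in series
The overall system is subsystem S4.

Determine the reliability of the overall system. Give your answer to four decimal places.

0.9010

Series (backhaul modem, site controller, and baseband processor): 0.880000 × 0.950000 × 0.930000 = 0.777480
Parallel ([0.777480] and antenna feeder): 1 − (1 − 0.777480)(1 − 0.770000) = 0.948820
Parallel (GPS receiver and duplexer): 1 − (1 − 0.790000)(1 − 0.760000) = 0.949600
Series ([0.948820] and [0.949600]): 0.948820 × 0.949600 = 0.9010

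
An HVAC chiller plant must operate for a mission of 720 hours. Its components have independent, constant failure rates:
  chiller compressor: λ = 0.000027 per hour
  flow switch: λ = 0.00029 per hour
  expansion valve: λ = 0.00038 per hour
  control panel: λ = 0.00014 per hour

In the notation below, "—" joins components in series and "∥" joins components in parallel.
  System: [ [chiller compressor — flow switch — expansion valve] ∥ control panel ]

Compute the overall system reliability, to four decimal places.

R(chiller compressor) = exp(−0.000027 × 720) = 0.980748
R(flow switch) = exp(−0.00029 × 720) = 0.811558
R(expansion valve) = exp(−0.00038 × 720) = 0.760636
R(control panel) = exp(−0.00014 × 720) = 0.904114
Series (chiller compressor, flow switch, and expansion valve): 0.980748 × 0.811558 × 0.760636 = 0.605416
Parallel ([0.605416] and control panel): 1 − (1 − 0.605416)(1 − 0.904114) = 0.9622

0.9622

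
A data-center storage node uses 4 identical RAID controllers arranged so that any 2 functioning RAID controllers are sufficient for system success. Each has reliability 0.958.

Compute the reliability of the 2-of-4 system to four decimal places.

0.9997

R = Σ_{i=2}^{4} C(4,i) p^i (1−p)^{4−i} with p = 0.958
C(4,2)·0.958^2·0.042^2 = 0.009714
C(4,3)·0.958^3·0.042^1 = 0.147709
C(4,4)·0.958^4·0.042^0 = 0.842291
Sum = 0.9997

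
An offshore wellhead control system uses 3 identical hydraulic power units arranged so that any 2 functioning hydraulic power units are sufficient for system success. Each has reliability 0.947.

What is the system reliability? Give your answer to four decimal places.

R = Σ_{i=2}^{3} C(3,i) p^i (1−p)^{3−i} with p = 0.947
C(3,2)·0.947^2·0.053^1 = 0.142593
C(3,3)·0.947^3·0.053^0 = 0.849278
Sum = 0.9919

0.9919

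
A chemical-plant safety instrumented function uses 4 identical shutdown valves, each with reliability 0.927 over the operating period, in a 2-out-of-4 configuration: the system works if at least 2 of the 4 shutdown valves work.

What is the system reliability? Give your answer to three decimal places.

0.999

R = Σ_{i=2}^{4} C(4,i) p^i (1−p)^{4−i} with p = 0.927
C(4,2)·0.927^2·0.073^2 = 0.02748
C(4,3)·0.927^3·0.073^1 = 0.23261
C(4,4)·0.927^4·0.073^0 = 0.73845
Sum = 0.999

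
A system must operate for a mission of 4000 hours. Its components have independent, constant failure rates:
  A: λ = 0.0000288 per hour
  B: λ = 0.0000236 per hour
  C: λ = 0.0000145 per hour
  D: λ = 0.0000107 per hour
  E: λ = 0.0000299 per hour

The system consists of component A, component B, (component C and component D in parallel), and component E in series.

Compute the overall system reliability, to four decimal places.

R(A) = exp(−0.0000288 × 4000) = 0.891188
R(B) = exp(−0.0000236 × 4000) = 0.909919
R(C) = exp(−0.0000145 × 4000) = 0.943650
R(D) = exp(−0.0000107 × 4000) = 0.958103
R(E) = exp(−0.0000299 × 4000) = 0.887275
Parallel (C and D): 1 − (1 − 0.943650)(1 − 0.958103) = 0.997639
Series (A, B, [0.997639], and E): 0.891188 × 0.909919 × 0.997639 × 0.887275 = 0.7178

0.7178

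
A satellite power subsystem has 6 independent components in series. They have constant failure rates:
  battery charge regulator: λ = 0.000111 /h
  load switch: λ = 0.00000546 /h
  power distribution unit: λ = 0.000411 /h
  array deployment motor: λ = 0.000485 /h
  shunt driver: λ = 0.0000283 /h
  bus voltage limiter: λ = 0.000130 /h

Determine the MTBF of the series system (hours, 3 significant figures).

Series of exponential components: λ_sys = Σ λ_i
λ_sys = 0.000111 + 0.00000546 + 0.000411 + 0.000485 + 0.0000283 + 0.000130 = 1.1708e-03 /h
MTBF = 1 / λ_sys = 854 h

854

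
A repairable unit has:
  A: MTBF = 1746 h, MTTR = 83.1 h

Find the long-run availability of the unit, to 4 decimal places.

A(A) = MTBF/(MTBF+MTTR) = 1746/(1746+83.1) = 0.9546

0.9546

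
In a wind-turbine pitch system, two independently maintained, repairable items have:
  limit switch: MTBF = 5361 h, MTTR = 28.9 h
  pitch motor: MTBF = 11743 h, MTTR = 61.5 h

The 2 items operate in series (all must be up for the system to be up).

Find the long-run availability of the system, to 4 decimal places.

A(limit switch) = MTBF/(MTBF+MTTR) = 5361/(5361+28.9) = 0.994638
A(pitch motor) = MTBF/(MTBF+MTTR) = 11743/(11743+61.5) = 0.994790
Series availability: 0.994638 × 0.994790 = 0.9895

0.9895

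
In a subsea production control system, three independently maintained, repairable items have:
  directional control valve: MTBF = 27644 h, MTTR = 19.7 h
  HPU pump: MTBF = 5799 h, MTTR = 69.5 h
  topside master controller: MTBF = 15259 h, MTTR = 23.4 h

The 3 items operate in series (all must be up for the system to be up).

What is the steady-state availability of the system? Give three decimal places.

A(directional control valve) = MTBF/(MTBF+MTTR) = 27644/(27644+19.7) = 0.999288
A(HPU pump) = MTBF/(MTBF+MTTR) = 5799/(5799+69.5) = 0.988157
A(topside master controller) = MTBF/(MTBF+MTTR) = 15259/(15259+23.4) = 0.998469
Series availability: 0.999288 × 0.988157 × 0.998469 = 0.986

0.986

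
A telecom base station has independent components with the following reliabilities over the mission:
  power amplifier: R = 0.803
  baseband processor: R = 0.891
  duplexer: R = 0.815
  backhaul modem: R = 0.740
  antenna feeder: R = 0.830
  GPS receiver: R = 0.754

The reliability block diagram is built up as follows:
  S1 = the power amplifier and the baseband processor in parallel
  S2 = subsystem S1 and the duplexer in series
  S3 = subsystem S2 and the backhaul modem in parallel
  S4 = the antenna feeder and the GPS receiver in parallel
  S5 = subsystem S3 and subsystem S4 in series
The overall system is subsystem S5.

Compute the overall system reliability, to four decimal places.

0.9077

Parallel (power amplifier and baseband processor): 1 − (1 − 0.803000)(1 − 0.891000) = 0.978527
Series ([0.978527] and duplexer): 0.978527 × 0.815000 = 0.797500
Parallel ([0.797500] and backhaul modem): 1 − (1 − 0.797500)(1 − 0.740000) = 0.947350
Parallel (antenna feeder and GPS receiver): 1 − (1 − 0.830000)(1 − 0.754000) = 0.958180
Series ([0.947350] and [0.958180]): 0.947350 × 0.958180 = 0.9077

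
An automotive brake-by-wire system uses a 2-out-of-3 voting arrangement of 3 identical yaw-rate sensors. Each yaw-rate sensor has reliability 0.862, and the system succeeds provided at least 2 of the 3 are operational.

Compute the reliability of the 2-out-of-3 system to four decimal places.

R = Σ_{i=2}^{3} C(3,i) p^i (1−p)^{3−i} with p = 0.862
C(3,2)·0.862^2·0.138^1 = 0.307620
C(3,3)·0.862^3·0.138^0 = 0.640504
Sum = 0.9481

0.9481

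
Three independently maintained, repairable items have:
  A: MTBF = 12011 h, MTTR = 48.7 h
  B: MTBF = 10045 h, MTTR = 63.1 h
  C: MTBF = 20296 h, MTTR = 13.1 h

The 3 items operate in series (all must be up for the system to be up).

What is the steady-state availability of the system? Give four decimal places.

A(A) = MTBF/(MTBF+MTTR) = 12011/(12011+48.7) = 0.995962
A(B) = MTBF/(MTBF+MTTR) = 10045/(10045+63.1) = 0.993757
A(C) = MTBF/(MTBF+MTTR) = 20296/(20296+13.1) = 0.999355
Series availability: 0.995962 × 0.993757 × 0.999355 = 0.9891

0.9891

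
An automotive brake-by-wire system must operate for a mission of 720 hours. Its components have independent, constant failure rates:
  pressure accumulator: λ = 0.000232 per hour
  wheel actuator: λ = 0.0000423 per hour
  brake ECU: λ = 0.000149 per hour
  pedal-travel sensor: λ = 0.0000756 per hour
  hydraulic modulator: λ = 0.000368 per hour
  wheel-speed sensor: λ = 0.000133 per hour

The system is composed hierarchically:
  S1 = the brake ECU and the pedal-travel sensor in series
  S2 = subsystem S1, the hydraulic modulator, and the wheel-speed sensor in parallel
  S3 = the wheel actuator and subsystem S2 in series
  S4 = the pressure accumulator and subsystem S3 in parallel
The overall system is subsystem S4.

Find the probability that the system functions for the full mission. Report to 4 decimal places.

R(pressure accumulator) = exp(−0.000232 × 720) = 0.846166
R(wheel actuator) = exp(−0.0000423 × 720) = 0.970003
R(brake ECU) = exp(−0.000149 × 720) = 0.898274
R(pedal-travel sensor) = exp(−0.0000756 × 720) = 0.947023
R(hydraulic modulator) = exp(−0.000368 × 720) = 0.767237
R(wheel-speed sensor) = exp(−0.000133 × 720) = 0.908682
Series (brake ECU and pedal-travel sensor): 0.898274 × 0.947023 = 0.850686
Parallel ([0.850686], hydraulic modulator, and wheel-speed sensor): 1 − (1 − 0.850686)(1 − 0.767237)(1 − 0.908682) = 0.996826
Series (wheel actuator and [0.996826]): 0.970003 × 0.996826 = 0.966924
Parallel (pressure accumulator and [0.966924]): 1 − (1 − 0.846166)(1 − 0.966924) = 0.9949

0.9949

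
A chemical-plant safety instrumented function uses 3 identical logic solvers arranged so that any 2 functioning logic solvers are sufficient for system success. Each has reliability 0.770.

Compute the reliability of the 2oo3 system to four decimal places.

0.8656

R = Σ_{i=2}^{3} C(3,i) p^i (1−p)^{3−i} with p = 0.770
C(3,2)·0.770^2·0.230^1 = 0.409101
C(3,3)·0.770^3·0.230^0 = 0.456533
Sum = 0.8656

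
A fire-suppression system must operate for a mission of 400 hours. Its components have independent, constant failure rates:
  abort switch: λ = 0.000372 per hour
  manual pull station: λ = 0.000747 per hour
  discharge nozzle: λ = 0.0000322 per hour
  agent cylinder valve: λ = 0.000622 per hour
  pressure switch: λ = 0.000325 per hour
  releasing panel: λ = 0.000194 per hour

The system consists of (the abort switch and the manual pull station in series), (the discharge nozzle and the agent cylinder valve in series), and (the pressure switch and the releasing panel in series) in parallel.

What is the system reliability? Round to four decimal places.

R(abort switch) = exp(−0.000372 × 400) = 0.861741
R(manual pull station) = exp(−0.000747 × 400) = 0.741708
R(discharge nozzle) = exp(−0.0000322 × 400) = 0.987203
R(agent cylinder valve) = exp(−0.000622 × 400) = 0.779736
R(pressure switch) = exp(−0.000325 × 400) = 0.878095
R(releasing panel) = exp(−0.000194 × 400) = 0.925334
Series (abort switch and manual pull station): 0.861741 × 0.741708 = 0.639160
Series (discharge nozzle and agent cylinder valve): 0.987203 × 0.779736 = 0.769758
Series (pressure switch and releasing panel): 0.878095 × 0.925334 = 0.812531
Parallel ([0.639160], [0.769758], and [0.812531]): 1 − (1 − 0.639160)(1 − 0.769758)(1 − 0.812531) = 0.9844

0.9844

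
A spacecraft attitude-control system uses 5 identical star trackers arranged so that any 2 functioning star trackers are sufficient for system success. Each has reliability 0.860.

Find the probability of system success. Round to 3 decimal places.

R = Σ_{i=2}^{5} C(5,i) p^i (1−p)^{5−i} with p = 0.860
C(5,2)·0.860^2·0.140^3 = 0.02029
C(5,3)·0.860^3·0.140^2 = 0.12467
C(5,4)·0.860^4·0.140^1 = 0.38291
C(5,5)·0.860^5·0.140^0 = 0.47043
Sum = 0.998

0.998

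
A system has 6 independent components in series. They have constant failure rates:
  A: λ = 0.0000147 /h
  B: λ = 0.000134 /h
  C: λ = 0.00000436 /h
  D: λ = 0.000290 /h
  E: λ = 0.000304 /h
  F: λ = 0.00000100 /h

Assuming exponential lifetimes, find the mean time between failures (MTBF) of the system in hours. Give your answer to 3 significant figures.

Series of exponential components: λ_sys = Σ λ_i
λ_sys = 0.0000147 + 0.000134 + 0.00000436 + 0.000290 + 0.000304 + 0.00000100 = 7.4806e-04 /h
MTBF = 1 / λ_sys = 1340 h

1340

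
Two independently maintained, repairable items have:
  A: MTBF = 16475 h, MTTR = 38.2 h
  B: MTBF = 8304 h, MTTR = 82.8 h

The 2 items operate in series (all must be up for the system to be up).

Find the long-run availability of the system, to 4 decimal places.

A(A) = MTBF/(MTBF+MTTR) = 16475/(16475+38.2) = 0.997687
A(B) = MTBF/(MTBF+MTTR) = 8304/(8304+82.8) = 0.990127
Series availability: 0.997687 × 0.990127 = 0.9878

0.9878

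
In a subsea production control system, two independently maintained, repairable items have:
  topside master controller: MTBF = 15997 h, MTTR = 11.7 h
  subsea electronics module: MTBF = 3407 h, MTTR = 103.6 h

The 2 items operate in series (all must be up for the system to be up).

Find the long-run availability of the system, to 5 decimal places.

0.96978

A(topside master controller) = MTBF/(MTBF+MTTR) = 15997/(15997+11.7) = 0.999269
A(subsea electronics module) = MTBF/(MTBF+MTTR) = 3407/(3407+103.6) = 0.970489
Series availability: 0.999269 × 0.970489 = 0.96978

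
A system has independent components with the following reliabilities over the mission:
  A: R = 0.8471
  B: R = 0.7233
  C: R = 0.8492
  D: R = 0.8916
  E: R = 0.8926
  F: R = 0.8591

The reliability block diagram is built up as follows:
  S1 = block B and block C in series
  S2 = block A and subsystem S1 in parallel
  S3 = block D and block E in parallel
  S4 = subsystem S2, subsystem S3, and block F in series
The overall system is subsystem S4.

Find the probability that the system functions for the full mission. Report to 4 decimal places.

0.7990

Series (B and C): 0.723300 × 0.849200 = 0.614226
Parallel (A and [0.614226]): 1 − (1 − 0.847100)(1 − 0.614226) = 0.941015
Parallel (D and E): 1 − (1 − 0.891600)(1 − 0.892600) = 0.988358
Series ([0.941015], [0.988358], and F): 0.941015 × 0.988358 × 0.859100 = 0.7990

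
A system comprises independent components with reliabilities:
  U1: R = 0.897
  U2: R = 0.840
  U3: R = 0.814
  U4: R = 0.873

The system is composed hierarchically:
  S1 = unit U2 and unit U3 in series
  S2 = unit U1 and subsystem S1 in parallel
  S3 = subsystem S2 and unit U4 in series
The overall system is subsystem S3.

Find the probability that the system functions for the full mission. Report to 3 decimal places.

Series (U2 and U3): 0.84000 × 0.81400 = 0.68376
Parallel (U1 and [0.68376]): 1 − (1 − 0.89700)(1 − 0.68376) = 0.96743
Series ([0.96743] and U4): 0.96743 × 0.87300 = 0.845

0.845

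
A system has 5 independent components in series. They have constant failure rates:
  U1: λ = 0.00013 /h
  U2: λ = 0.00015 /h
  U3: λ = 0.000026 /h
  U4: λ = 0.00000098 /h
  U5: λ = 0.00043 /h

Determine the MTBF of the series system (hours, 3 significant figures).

1360

Series of exponential components: λ_sys = Σ λ_i
λ_sys = 0.00013 + 0.00015 + 0.000026 + 0.00000098 + 0.00043 = 7.3698e-04 /h
MTBF = 1 / λ_sys = 1360 h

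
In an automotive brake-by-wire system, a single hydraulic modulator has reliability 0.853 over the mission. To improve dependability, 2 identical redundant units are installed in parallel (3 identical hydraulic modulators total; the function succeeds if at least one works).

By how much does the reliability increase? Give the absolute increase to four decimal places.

0.1438

R_before = 0.853
R_after = 1 − (1 − 0.853)^3 = 0.9968
ΔR = 0.9968 − 0.853 = 0.1438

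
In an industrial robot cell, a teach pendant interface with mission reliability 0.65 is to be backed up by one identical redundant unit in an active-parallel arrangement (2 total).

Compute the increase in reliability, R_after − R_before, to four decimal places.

R_before = 0.65
R_after = 1 − (1 − 0.65)^2 = 0.8775
ΔR = 0.8775 − 0.65 = 0.2275

0.2275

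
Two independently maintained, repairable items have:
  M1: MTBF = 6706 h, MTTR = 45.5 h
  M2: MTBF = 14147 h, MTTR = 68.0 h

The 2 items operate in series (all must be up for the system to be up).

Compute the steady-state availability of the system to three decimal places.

A(M1) = MTBF/(MTBF+MTTR) = 6706/(6706+45.5) = 0.993261
A(M2) = MTBF/(MTBF+MTTR) = 14147/(14147+68.0) = 0.995216
Series availability: 0.993261 × 0.995216 = 0.989

0.989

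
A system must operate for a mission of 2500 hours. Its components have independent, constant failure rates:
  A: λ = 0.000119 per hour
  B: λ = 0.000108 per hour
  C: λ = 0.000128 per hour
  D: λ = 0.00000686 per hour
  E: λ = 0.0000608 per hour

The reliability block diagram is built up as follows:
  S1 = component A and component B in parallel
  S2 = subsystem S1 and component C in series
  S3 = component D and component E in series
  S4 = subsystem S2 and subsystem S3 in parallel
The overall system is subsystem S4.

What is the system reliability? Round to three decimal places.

0.951

R(A) = exp(−0.000119 × 2500) = 0.74267
R(B) = exp(−0.000108 × 2500) = 0.76338
R(C) = exp(−0.000128 × 2500) = 0.72615
R(D) = exp(−0.00000686 × 2500) = 0.98300
R(E) = exp(−0.0000608 × 2500) = 0.85899
Parallel (A and B): 1 − (1 − 0.74267)(1 − 0.76338) = 0.93911
Series ([0.93911] and C): 0.93911 × 0.72615 = 0.68193
Series (D and E): 0.98300 × 0.85899 = 0.84439
Parallel ([0.68193] and [0.84439]): 1 − (1 − 0.68193)(1 − 0.84439) = 0.951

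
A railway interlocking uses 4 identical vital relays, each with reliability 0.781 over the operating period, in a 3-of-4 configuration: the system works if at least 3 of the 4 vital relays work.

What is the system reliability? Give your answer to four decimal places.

R = Σ_{i=3}^{4} C(4,i) p^i (1−p)^{4−i} with p = 0.781
C(4,3)·0.781^3·0.219^1 = 0.417308
C(4,4)·0.781^4·0.219^0 = 0.372052
Sum = 0.7894

0.7894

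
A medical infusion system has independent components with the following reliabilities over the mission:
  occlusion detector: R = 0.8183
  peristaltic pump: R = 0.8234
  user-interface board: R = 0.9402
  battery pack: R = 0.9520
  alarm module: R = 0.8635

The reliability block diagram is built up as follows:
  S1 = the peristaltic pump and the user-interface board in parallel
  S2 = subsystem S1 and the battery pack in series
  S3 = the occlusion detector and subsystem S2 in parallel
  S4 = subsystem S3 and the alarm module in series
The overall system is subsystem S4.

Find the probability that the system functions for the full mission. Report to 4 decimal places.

0.8544

Parallel (peristaltic pump and user-interface board): 1 − (1 − 0.823400)(1 − 0.940200) = 0.989439
Series ([0.989439] and battery pack): 0.989439 × 0.952000 = 0.941946
Parallel (occlusion detector and [0.941946]): 1 − (1 − 0.818300)(1 − 0.941946) = 0.989452
Series ([0.989452] and alarm module): 0.989452 × 0.863500 = 0.8544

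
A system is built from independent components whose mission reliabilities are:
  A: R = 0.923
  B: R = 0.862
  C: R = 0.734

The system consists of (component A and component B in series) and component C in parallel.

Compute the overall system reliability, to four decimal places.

Series (A and B): 0.923000 × 0.862000 = 0.795626
Parallel ([0.795626] and C): 1 − (1 − 0.795626)(1 − 0.734000) = 0.9456

0.9456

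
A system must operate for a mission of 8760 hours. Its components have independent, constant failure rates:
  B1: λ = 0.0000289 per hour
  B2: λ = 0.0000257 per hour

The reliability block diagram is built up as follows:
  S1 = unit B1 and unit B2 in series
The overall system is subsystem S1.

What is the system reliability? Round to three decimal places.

0.620

R(B1) = exp(−0.0000289 × 8760) = 0.77634
R(B2) = exp(−0.0000257 × 8760) = 0.79841
Series (B1 and B2): 0.77634 × 0.79841 = 0.620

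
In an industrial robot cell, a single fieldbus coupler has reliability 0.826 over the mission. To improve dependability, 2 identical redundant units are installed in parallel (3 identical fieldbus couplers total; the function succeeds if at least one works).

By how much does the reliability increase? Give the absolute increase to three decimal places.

R_before = 0.826
R_after = 1 − (1 − 0.826)^3 = 0.995
ΔR = 0.995 − 0.826 = 0.169

0.169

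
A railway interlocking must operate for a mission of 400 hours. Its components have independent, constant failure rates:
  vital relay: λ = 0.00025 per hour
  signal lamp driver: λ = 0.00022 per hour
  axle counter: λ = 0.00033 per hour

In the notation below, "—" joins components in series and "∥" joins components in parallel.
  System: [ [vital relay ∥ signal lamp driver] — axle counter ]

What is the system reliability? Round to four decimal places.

0.8693

R(vital relay) = exp(−0.00025 × 400) = 0.904837
R(signal lamp driver) = exp(−0.00022 × 400) = 0.915761
R(axle counter) = exp(−0.00033 × 400) = 0.876341
Parallel (vital relay and signal lamp driver): 1 − (1 − 0.904837)(1 − 0.915761) = 0.991984
Series ([0.991984] and axle counter): 0.991984 × 0.876341 = 0.8693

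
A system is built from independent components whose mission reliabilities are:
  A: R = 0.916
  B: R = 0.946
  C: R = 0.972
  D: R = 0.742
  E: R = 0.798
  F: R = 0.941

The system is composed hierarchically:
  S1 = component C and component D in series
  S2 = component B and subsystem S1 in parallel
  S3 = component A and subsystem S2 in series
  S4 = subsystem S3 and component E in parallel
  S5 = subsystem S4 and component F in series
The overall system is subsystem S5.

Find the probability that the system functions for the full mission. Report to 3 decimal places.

0.922

Series (C and D): 0.97200 × 0.74200 = 0.72122
Parallel (B and [0.72122]): 1 − (1 − 0.94600)(1 − 0.72122) = 0.98495
Series (A and [0.98495]): 0.91600 × 0.98495 = 0.90221
Parallel ([0.90221] and E): 1 − (1 − 0.90221)(1 − 0.79800) = 0.98025
Series ([0.98025] and F): 0.98025 × 0.94100 = 0.922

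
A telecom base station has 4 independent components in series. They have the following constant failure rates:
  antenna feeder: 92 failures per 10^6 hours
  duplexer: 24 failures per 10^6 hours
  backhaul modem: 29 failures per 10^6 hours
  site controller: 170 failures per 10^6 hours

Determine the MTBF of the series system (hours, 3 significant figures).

Series of exponential components: λ_sys = Σ λ_i
λ_sys = 0.000092 + 0.000024 + 0.000029 + 0.00017 = 3.1500e-04 /h
MTBF = 1 / λ_sys = 3170 h

3170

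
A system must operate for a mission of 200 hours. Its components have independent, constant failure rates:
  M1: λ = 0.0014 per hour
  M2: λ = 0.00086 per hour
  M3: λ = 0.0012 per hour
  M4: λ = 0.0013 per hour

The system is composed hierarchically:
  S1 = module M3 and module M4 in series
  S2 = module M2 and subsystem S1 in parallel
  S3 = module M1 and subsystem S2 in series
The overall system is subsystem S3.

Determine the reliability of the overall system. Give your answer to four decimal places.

R(M1) = exp(−0.0014 × 200) = 0.755784
R(M2) = exp(−0.00086 × 200) = 0.841979
R(M3) = exp(−0.0012 × 200) = 0.786628
R(M4) = exp(−0.0013 × 200) = 0.771052
Series (M3 and M4): 0.786628 × 0.771052 = 0.606531
Parallel (M2 and [0.606531]): 1 − (1 − 0.841979)(1 − 0.606531) = 0.937824
Series (M1 and [0.937824]): 0.755784 × 0.937824 = 0.7088

0.7088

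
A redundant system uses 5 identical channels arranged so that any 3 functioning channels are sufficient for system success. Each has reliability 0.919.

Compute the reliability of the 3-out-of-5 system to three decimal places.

R = Σ_{i=3}^{5} C(5,i) p^i (1−p)^{5−i} with p = 0.919
C(5,3)·0.919^3·0.081^2 = 0.05092
C(5,4)·0.919^4·0.081^1 = 0.28888
C(5,5)·0.919^5·0.081^0 = 0.65551
Sum = 0.995

0.995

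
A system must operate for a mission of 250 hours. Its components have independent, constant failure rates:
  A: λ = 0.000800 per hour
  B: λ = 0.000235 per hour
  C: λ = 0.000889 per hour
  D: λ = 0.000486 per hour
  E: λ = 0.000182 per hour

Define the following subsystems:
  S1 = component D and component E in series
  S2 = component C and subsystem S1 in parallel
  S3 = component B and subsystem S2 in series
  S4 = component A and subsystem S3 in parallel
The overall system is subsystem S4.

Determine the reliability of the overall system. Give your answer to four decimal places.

0.9844

R(A) = exp(−0.000800 × 250) = 0.818731
R(B) = exp(−0.000235 × 250) = 0.942942
R(C) = exp(−0.000889 × 250) = 0.800715
R(D) = exp(−0.000486 × 250) = 0.885591
R(E) = exp(−0.000182 × 250) = 0.955520
Series (D and E): 0.885591 × 0.955520 = 0.846200
Parallel (C and [0.846200]): 1 − (1 − 0.800715)(1 − 0.846200) = 0.969350
Series (B and [0.969350]): 0.942942 × 0.969350 = 0.914041
Parallel (A and [0.914041]): 1 − (1 − 0.818731)(1 − 0.914041) = 0.9844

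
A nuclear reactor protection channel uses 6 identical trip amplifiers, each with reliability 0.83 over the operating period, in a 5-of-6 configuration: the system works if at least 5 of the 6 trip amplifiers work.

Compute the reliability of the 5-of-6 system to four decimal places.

0.7287

R = Σ_{i=5}^{6} C(6,i) p^i (1−p)^{6−i} with p = 0.83
C(6,5)·0.83^5·0.17^1 = 0.401782
C(6,6)·0.83^6·0.17^0 = 0.326940
Sum = 0.7287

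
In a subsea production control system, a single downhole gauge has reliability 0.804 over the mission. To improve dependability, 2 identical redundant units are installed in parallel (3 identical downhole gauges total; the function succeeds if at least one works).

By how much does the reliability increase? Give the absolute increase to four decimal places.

0.1885

R_before = 0.804
R_after = 1 − (1 − 0.804)^3 = 0.9925
ΔR = 0.9925 − 0.804 = 0.1885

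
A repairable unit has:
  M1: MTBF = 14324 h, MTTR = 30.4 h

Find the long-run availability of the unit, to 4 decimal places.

0.9979

A(M1) = MTBF/(MTBF+MTTR) = 14324/(14324+30.4) = 0.9979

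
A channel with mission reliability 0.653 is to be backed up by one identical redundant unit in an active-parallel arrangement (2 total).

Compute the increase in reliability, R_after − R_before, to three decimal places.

R_before = 0.653
R_after = 1 − (1 − 0.653)^2 = 0.880
ΔR = 0.880 − 0.653 = 0.227

0.227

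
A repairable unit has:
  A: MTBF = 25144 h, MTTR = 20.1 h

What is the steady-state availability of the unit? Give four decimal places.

0.9992

A(A) = MTBF/(MTBF+MTTR) = 25144/(25144+20.1) = 0.9992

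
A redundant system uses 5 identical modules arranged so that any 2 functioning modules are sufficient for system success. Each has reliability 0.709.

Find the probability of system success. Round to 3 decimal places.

R = Σ_{i=2}^{5} C(5,i) p^i (1−p)^{5−i} with p = 0.709
C(5,2)·0.709^2·0.291^3 = 0.12387
C(5,3)·0.709^3·0.291^2 = 0.30180
C(5,4)·0.709^4·0.291^1 = 0.36766
C(5,5)·0.709^5·0.291^0 = 0.17916
Sum = 0.972

0.972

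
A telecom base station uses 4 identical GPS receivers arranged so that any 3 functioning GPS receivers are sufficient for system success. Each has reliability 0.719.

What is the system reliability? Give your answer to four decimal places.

R = Σ_{i=3}^{4} C(4,i) p^i (1−p)^{4−i} with p = 0.719
C(4,3)·0.719^3·0.281^1 = 0.417785
C(4,4)·0.719^4·0.281^0 = 0.267249
Sum = 0.6850

0.6850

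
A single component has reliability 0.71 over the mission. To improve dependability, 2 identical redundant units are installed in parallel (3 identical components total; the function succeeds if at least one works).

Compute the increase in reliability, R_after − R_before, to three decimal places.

0.266

R_before = 0.71
R_after = 1 − (1 − 0.71)^3 = 0.976
ΔR = 0.976 − 0.71 = 0.266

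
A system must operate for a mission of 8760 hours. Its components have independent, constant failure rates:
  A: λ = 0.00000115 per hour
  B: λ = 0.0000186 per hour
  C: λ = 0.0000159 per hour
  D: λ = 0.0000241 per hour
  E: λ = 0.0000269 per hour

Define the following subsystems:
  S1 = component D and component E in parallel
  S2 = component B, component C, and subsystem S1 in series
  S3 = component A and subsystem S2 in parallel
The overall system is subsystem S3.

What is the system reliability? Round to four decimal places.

R(A) = exp(−0.00000115 × 8760) = 0.989977
R(B) = exp(−0.0000186 × 8760) = 0.849646
R(C) = exp(−0.0000159 × 8760) = 0.869981
R(D) = exp(−0.0000241 × 8760) = 0.809680
R(E) = exp(−0.0000269 × 8760) = 0.790062
Parallel (D and E): 1 − (1 − 0.809680)(1 − 0.790062) = 0.960045
Series (B, C, and [0.960045]): 0.849646 × 0.869981 × 0.960045 = 0.709642
Parallel (A and [0.709642]): 1 − (1 − 0.989977)(1 − 0.709642) = 0.9971

0.9971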